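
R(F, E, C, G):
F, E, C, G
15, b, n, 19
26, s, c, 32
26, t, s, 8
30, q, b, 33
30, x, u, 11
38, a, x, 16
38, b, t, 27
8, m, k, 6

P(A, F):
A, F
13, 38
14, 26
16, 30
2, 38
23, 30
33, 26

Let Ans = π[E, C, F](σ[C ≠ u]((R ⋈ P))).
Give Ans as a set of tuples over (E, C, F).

{(a, x, 38), (b, t, 38), (q, b, 30), (s, c, 26), (t, s, 26)}

Natural join on F: {(26, s, c, 32, 14), (26, s, c, 32, 33), (26, t, s, 8, 14), (26, t, s, 8, 33), (30, q, b, 33, 16), (30, q, b, 33, 23), (30, x, u, 11, 16), (30, x, u, 11, 23), (38, a, x, 16, 13), (38, a, x, 16, 2), (38, b, t, 27, 13), (38, b, t, 27, 2)}
Filtering on C ≠ u leaves {(26, s, c, 32, 14), (26, s, c, 32, 33), (26, t, s, 8, 14), (26, t, s, 8, 33), (30, q, b, 33, 16), (30, q, b, 33, 23), (38, a, x, 16, 13), (38, a, x, 16, 2), (38, b, t, 27, 13), (38, b, t, 27, 2)}.
π_{E, C, F} gives {(a, x, 38), (b, t, 38), (q, b, 30), (s, c, 26), (t, s, 26)} (5 duplicate(s) eliminated).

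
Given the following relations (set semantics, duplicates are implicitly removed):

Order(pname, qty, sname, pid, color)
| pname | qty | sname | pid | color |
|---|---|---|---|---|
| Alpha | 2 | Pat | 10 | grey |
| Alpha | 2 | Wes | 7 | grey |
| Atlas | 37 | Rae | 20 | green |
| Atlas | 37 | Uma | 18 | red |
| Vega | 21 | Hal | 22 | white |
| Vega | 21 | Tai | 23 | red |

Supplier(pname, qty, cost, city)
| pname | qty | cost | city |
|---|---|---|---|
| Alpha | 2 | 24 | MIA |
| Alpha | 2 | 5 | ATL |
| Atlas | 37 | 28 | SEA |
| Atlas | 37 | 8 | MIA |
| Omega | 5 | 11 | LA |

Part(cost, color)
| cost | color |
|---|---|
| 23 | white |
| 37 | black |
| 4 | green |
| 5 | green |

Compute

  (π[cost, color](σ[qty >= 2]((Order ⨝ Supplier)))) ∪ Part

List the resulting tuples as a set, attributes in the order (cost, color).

{(23, white), (24, grey), (28, green), (28, red), (37, black), (4, green), (5, green), (5, grey), (8, green), (8, red)}

Natural join on pname, qty: {(Alpha, 2, Pat, 10, grey, 24, MIA), (Alpha, 2, Pat, 10, grey, 5, ATL), (Alpha, 2, Wes, 7, grey, 24, MIA), (Alpha, 2, Wes, 7, grey, 5, ATL), (Atlas, 37, Rae, 20, green, 28, SEA), (Atlas, 37, Rae, 20, green, 8, MIA), (Atlas, 37, Uma, 18, red, 28, SEA), (Atlas, 37, Uma, 18, red, 8, MIA)}
σ[qty >= 2]: keep tuples satisfying qty >= 2 → {(Alpha, 2, Pat, 10, grey, 24, MIA), (Alpha, 2, Pat, 10, grey, 5, ATL), (Alpha, 2, Wes, 7, grey, 24, MIA), (Alpha, 2, Wes, 7, grey, 5, ATL), (Atlas, 37, Rae, 20, green, 28, SEA), (Atlas, 37, Rae, 20, green, 8, MIA), (Atlas, 37, Uma, 18, red, 28, SEA), (Atlas, 37, Uma, 18, red, 8, MIA)}
π_{cost, color} gives {(24, grey), (28, green), (28, red), (5, grey), (8, green), (8, red)} (2 duplicate(s) eliminated).
Taking the union: {(23, white), (24, grey), (28, green), (28, red), (37, black), (4, green), (5, green), (5, grey), (8, green), (8, red)}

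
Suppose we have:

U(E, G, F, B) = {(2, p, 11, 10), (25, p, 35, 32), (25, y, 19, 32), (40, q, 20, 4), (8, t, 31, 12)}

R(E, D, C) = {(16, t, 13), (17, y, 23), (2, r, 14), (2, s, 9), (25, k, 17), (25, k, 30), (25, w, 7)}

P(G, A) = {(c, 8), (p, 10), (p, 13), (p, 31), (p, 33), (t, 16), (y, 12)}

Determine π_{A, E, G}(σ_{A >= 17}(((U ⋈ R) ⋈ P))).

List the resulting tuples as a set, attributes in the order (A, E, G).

{(31, 2, p), (31, 25, p), (33, 2, p), (33, 25, p)}

Joining U and R on E yields {(2, p, 11, 10, r, 14), (2, p, 11, 10, s, 9), (25, p, 35, 32, k, 17), (25, p, 35, 32, k, 30), (25, p, 35, 32, w, 7), (25, y, 19, 32, k, 17), (25, y, 19, 32, k, 30), (25, y, 19, 32, w, 7)}.
Joining (U ⋈ R) and P on G yields {(2, p, 11, 10, r, 14, 10), (2, p, 11, 10, r, 14, 13), (2, p, 11, 10, r, 14, 31), (2, p, 11, 10, r, 14, 33), (2, p, 11, 10, s, 9, 10), (2, p, 11, 10, s, 9, 13), (2, p, 11, 10, s, 9, 31), (2, p, 11, 10, s, 9, 33), (25, p, 35, 32, k, 17, 10), (25, p, 35, 32, k, 17, 13), (25, p, 35, 32, k, 17, 31), (25, p, 35, 32, k, 17, 33), (25, p, 35, 32, k, 30, 10), (25, p, 35, 32, k, 30, 13), (25, p, 35, 32, k, 30, 31), (25, p, 35, 32, k, 30, 33), (25, p, 35, 32, w, 7, 10), (25, p, 35, 32, w, 7, 13), (25, p, 35, 32, w, 7, 31), (25, p, 35, 32, w, 7, 33), (25, y, 19, 32, k, 17, 12), (25, y, 19, 32, k, 30, 12), (25, y, 19, 32, w, 7, 12)}.
Filtering on A >= 17 leaves {(2, p, 11, 10, r, 14, 31), (2, p, 11, 10, r, 14, 33), (2, p, 11, 10, s, 9, 31), (2, p, 11, 10, s, 9, 33), (25, p, 35, 32, k, 17, 31), (25, p, 35, 32, k, 17, 33), (25, p, 35, 32, k, 30, 31), (25, p, 35, 32, k, 30, 33), (25, p, 35, 32, w, 7, 31), (25, p, 35, 32, w, 7, 33)}.
π_{A, E, G} gives {(31, 2, p), (31, 25, p), (33, 2, p), (33, 25, p)} (6 duplicate(s) eliminated).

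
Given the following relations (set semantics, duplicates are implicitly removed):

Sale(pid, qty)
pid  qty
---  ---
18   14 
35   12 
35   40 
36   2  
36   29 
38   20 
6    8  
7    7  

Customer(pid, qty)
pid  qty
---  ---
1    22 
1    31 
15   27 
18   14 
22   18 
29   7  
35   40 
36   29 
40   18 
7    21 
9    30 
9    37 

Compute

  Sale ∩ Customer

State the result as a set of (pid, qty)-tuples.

{(18, 14), (35, 40), (36, 29)}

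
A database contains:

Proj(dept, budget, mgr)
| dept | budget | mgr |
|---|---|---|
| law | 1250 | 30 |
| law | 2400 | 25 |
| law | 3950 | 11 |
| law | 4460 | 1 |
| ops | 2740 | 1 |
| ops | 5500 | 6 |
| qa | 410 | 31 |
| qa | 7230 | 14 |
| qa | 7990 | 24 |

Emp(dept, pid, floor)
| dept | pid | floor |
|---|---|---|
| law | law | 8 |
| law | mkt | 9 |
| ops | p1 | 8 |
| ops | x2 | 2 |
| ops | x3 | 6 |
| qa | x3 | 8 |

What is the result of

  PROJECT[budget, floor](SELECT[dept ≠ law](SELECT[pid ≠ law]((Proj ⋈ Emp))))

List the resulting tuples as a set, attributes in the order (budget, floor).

{(2740, 2), (2740, 6), (2740, 8), (410, 8), (5500, 2), (5500, 6), (5500, 8), (7230, 8), (7990, 8)}

Proj ⋈ Emp (natural join on dept): {(law, 1250, 30, law, 8), (law, 1250, 30, mkt, 9), (law, 2400, 25, law, 8), (law, 2400, 25, mkt, 9), (law, 3950, 11, law, 8), (law, 3950, 11, mkt, 9), (law, 4460, 1, law, 8), (law, 4460, 1, mkt, 9), (ops, 2740, 1, p1, 8), (ops, 2740, 1, x2, 2), (ops, 2740, 1, x3, 6), (ops, 5500, 6, p1, 8), (ops, 5500, 6, x2, 2), (ops, 5500, 6, x3, 6), (qa, 410, 31, x3, 8), (qa, 7230, 14, x3, 8), (qa, 7990, 24, x3, 8)}
Apply σ_{pid ≠ law}; surviving tuples: {(law, 1250, 30, mkt, 9), (law, 2400, 25, mkt, 9), (law, 3950, 11, mkt, 9), (law, 4460, 1, mkt, 9), (ops, 2740, 1, p1, 8), (ops, 2740, 1, x2, 2), (ops, 2740, 1, x3, 6), (ops, 5500, 6, p1, 8), (ops, 5500, 6, x2, 2), (ops, 5500, 6, x3, 6), (qa, 410, 31, x3, 8), (qa, 7230, 14, x3, 8), (qa, 7990, 24, x3, 8)}
Apply σ_{dept ≠ law}; surviving tuples: {(ops, 2740, 1, p1, 8), (ops, 2740, 1, x2, 2), (ops, 2740, 1, x3, 6), (ops, 5500, 6, p1, 8), (ops, 5500, 6, x2, 2), (ops, 5500, 6, x3, 6), (qa, 410, 31, x3, 8), (qa, 7230, 14, x3, 8), (qa, 7990, 24, x3, 8)}
Projecting to budget, floor: {(2740, 2), (2740, 6), (2740, 8), (410, 8), (5500, 2), (5500, 6), (5500, 8), (7230, 8), (7990, 8)}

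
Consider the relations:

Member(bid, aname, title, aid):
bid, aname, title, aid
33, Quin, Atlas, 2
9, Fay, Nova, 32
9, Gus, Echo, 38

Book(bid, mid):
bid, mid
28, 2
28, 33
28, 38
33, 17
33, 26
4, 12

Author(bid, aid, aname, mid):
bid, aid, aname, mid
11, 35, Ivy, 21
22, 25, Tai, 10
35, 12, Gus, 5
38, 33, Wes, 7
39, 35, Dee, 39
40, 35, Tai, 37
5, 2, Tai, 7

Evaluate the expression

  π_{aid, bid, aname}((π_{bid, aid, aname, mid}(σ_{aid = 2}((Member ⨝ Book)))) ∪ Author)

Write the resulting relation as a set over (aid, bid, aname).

Joining Member and Book on bid yields {(33, Quin, Atlas, 2, 17), (33, Quin, Atlas, 2, 26)}.
Apply σ_{aid = 2}; surviving tuples: {(33, Quin, Atlas, 2, 17), (33, Quin, Atlas, 2, 26)}
π_{bid, aid, aname, mid} gives {(33, 2, Quin, 17), (33, 2, Quin, 26)}.
Union: {(33, 2, Quin, 17), (33, 2, Quin, 26)} with {(11, 35, Ivy, 21), (22, 25, Tai, 10), (35, 12, Gus, 5), (38, 33, Wes, 7), (39, 35, Dee, 39), (40, 35, Tai, 37), (5, 2, Tai, 7)} → {(11, 35, Ivy, 21), (22, 25, Tai, 10), (33, 2, Quin, 17), (33, 2, Quin, 26), (35, 12, Gus, 5), (38, 33, Wes, 7), (39, 35, Dee, 39), (40, 35, Tai, 37), (5, 2, Tai, 7)}
π_{aid, bid, aname} gives {(12, 35, Gus), (2, 33, Quin), (2, 5, Tai), (25, 22, Tai), (33, 38, Wes), (35, 11, Ivy), (35, 39, Dee), (35, 40, Tai)} (1 duplicate(s) eliminated).

{(12, 35, Gus), (2, 33, Quin), (2, 5, Tai), (25, 22, Tai), (33, 38, Wes), (35, 11, Ivy), (35, 39, Dee), (35, 40, Tai)}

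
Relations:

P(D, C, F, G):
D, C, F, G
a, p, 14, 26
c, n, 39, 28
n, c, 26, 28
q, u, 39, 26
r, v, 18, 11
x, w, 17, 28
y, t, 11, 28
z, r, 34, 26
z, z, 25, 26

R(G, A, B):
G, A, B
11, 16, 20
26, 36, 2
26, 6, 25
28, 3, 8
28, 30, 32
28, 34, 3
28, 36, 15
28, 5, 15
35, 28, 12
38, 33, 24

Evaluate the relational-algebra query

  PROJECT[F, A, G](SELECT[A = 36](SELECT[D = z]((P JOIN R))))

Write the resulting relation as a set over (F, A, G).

{(25, 36, 26), (34, 36, 26)}

Joining P and R on G yields {(a, p, 14, 26, 36, 2), (a, p, 14, 26, 6, 25), (c, n, 39, 28, 3, 8), (c, n, 39, 28, 30, 32), (c, n, 39, 28, 34, 3), (c, n, 39, 28, 36, 15), (c, n, 39, 28, 5, 15), (n, c, 26, 28, 3, 8), (n, c, 26, 28, 30, 32), (n, c, 26, 28, 34, 3), (n, c, 26, 28, 36, 15), (n, c, 26, 28, 5, 15), (q, u, 39, 26, 36, 2), (q, u, 39, 26, 6, 25), (r, v, 18, 11, 16, 20), (x, w, 17, 28, 3, 8), (x, w, 17, 28, 30, 32), (x, w, 17, 28, 34, 3), (x, w, 17, 28, 36, 15), (x, w, 17, 28, 5, 15), (y, t, 11, 28, 3, 8), (y, t, 11, 28, 30, 32), (y, t, 11, 28, 34, 3), (y, t, 11, 28, 36, 15), (y, t, 11, 28, 5, 15), (z, r, 34, 26, 36, 2), (z, r, 34, 26, 6, 25), (z, z, 25, 26, 36, 2), (z, z, 25, 26, 6, 25)}.
Selection D = z: {(z, r, 34, 26, 36, 2), (z, r, 34, 26, 6, 25), (z, z, 25, 26, 36, 2), (z, z, 25, 26, 6, 25)}
Selection A = 36: {(z, r, 34, 26, 36, 2), (z, z, 25, 26, 36, 2)}
π_{F, A, G} gives {(25, 36, 26), (34, 36, 26)}.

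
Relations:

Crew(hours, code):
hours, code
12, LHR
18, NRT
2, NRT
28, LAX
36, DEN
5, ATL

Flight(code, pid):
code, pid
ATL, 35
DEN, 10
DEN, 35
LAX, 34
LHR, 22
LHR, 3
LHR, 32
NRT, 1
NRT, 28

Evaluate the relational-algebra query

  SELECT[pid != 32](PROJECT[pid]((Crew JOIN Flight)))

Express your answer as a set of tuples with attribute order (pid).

Natural join on code: {(12, LHR, 22), (12, LHR, 3), (12, LHR, 32), (18, NRT, 1), (18, NRT, 28), (2, NRT, 1), (2, NRT, 28), (28, LAX, 34), (36, DEN, 10), (36, DEN, 35), (5, ATL, 35)}
Projecting to pid (3 duplicate(s) eliminated): {1, 10, 22, 28, 3, 32, 34, 35}
Apply σ_{pid != 32}; surviving tuples: {1, 10, 22, 28, 3, 34, 35}

{1, 10, 22, 28, 3, 34, 35}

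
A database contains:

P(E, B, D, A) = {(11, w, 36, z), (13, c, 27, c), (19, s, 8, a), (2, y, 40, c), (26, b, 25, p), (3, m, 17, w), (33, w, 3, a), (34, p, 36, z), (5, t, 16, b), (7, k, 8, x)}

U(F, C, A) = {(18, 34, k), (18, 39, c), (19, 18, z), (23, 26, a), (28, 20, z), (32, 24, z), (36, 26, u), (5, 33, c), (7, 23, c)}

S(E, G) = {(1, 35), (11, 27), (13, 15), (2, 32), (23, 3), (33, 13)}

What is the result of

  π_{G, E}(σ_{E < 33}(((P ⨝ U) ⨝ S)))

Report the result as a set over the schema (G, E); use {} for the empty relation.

P ⋈ U (natural join on A): {(11, w, 36, z, 19, 18), (11, w, 36, z, 28, 20), (11, w, 36, z, 32, 24), (13, c, 27, c, 18, 39), (13, c, 27, c, 5, 33), (13, c, 27, c, 7, 23), (19, s, 8, a, 23, 26), (2, y, 40, c, 18, 39), (2, y, 40, c, 5, 33), (2, y, 40, c, 7, 23), (33, w, 3, a, 23, 26), (34, p, 36, z, 19, 18), (34, p, 36, z, 28, 20), (34, p, 36, z, 32, 24)}
(P ⨝ U) ⋈ S (natural join on E): {(11, w, 36, z, 19, 18, 27), (11, w, 36, z, 28, 20, 27), (11, w, 36, z, 32, 24, 27), (13, c, 27, c, 18, 39, 15), (13, c, 27, c, 5, 33, 15), (13, c, 27, c, 7, 23, 15), (2, y, 40, c, 18, 39, 32), (2, y, 40, c, 5, 33, 32), (2, y, 40, c, 7, 23, 32), (33, w, 3, a, 23, 26, 13)}
σ[E < 33]: keep tuples satisfying E < 33 → {(11, w, 36, z, 19, 18, 27), (11, w, 36, z, 28, 20, 27), (11, w, 36, z, 32, 24, 27), (13, c, 27, c, 18, 39, 15), (13, c, 27, c, 5, 33, 15), (13, c, 27, c, 7, 23, 15), (2, y, 40, c, 18, 39, 32), (2, y, 40, c, 5, 33, 32), (2, y, 40, c, 7, 23, 32)}
π[G, E]: project onto (G, E) (6 duplicate(s) eliminated) → {(15, 13), (27, 11), (32, 2)}

{(15, 13), (27, 11), (32, 2)}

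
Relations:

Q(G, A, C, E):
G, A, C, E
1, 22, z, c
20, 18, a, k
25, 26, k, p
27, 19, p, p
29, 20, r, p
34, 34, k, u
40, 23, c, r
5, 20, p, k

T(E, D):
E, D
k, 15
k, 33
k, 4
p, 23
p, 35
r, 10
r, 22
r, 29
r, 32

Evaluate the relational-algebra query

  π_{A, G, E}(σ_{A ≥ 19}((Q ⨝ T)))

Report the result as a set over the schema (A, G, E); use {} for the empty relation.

Q ⋈ T (natural join on E): {(20, 18, a, k, 15), (20, 18, a, k, 33), (20, 18, a, k, 4), (25, 26, k, p, 23), (25, 26, k, p, 35), (27, 19, p, p, 23), (27, 19, p, p, 35), (29, 20, r, p, 23), (29, 20, r, p, 35), (40, 23, c, r, 10), (40, 23, c, r, 22), (40, 23, c, r, 29), (40, 23, c, r, 32), (5, 20, p, k, 15), (5, 20, p, k, 33), (5, 20, p, k, 4)}
Filtering on A ≥ 19 leaves {(25, 26, k, p, 23), (25, 26, k, p, 35), (27, 19, p, p, 23), (27, 19, p, p, 35), (29, 20, r, p, 23), (29, 20, r, p, 35), (40, 23, c, r, 10), (40, 23, c, r, 22), (40, 23, c, r, 29), (40, 23, c, r, 32), (5, 20, p, k, 15), (5, 20, p, k, 33), (5, 20, p, k, 4)}.
Keep only column(s) A, G, E (8 duplicate(s) eliminated): {(19, 27, p), (20, 29, p), (20, 5, k), (23, 40, r), (26, 25, p)}

{(19, 27, p), (20, 29, p), (20, 5, k), (23, 40, r), (26, 25, p)}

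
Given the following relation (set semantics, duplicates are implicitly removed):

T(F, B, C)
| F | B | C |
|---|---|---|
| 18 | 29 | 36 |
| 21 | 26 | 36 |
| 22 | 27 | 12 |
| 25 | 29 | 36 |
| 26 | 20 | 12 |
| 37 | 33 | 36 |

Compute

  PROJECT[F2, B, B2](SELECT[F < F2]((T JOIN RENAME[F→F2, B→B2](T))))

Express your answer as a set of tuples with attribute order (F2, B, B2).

ρ[F→F2, B→B2]: schema becomes (F2, B2, C); tuples unchanged.
Natural join on C: {(18, 29, 36, 18, 29), (18, 29, 36, 21, 26), (18, 29, 36, 25, 29), (18, 29, 36, 37, 33), (21, 26, 36, 18, 29), (21, 26, 36, 21, 26), (21, 26, 36, 25, 29), (21, 26, 36, 37, 33), (22, 27, 12, 22, 27), (22, 27, 12, 26, 20), (25, 29, 36, 18, 29), (25, 29, 36, 21, 26), (25, 29, 36, 25, 29), (25, 29, 36, 37, 33), (26, 20, 12, 22, 27), (26, 20, 12, 26, 20), (37, 33, 36, 18, 29), (37, 33, 36, 21, 26), (37, 33, 36, 25, 29), (37, 33, 36, 37, 33)}
Filtering on F < F2 leaves {(18, 29, 36, 21, 26), (18, 29, 36, 25, 29), (18, 29, 36, 37, 33), (21, 26, 36, 25, 29), (21, 26, 36, 37, 33), (22, 27, 12, 26, 20), (25, 29, 36, 37, 33)}.
Keep only column(s) F2, B, B2 (1 duplicate(s) eliminated): {(21, 29, 26), (25, 26, 29), (25, 29, 29), (26, 27, 20), (37, 26, 33), (37, 29, 33)}

{(21, 29, 26), (25, 26, 29), (25, 29, 29), (26, 27, 20), (37, 26, 33), (37, 29, 33)}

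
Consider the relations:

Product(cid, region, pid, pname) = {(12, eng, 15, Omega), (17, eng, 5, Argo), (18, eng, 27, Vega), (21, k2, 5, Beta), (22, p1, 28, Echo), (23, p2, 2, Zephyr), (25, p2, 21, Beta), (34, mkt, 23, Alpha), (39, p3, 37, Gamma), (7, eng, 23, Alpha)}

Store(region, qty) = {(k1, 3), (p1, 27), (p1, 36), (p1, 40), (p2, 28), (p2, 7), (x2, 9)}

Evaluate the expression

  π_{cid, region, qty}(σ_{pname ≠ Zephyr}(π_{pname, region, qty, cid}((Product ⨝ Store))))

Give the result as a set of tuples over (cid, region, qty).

{(22, p1, 27), (22, p1, 36), (22, p1, 40), (25, p2, 28), (25, p2, 7)}

Joining Product and Store on region yields {(22, p1, 28, Echo, 27), (22, p1, 28, Echo, 36), (22, p1, 28, Echo, 40), (23, p2, 2, Zephyr, 28), (23, p2, 2, Zephyr, 7), (25, p2, 21, Beta, 28), (25, p2, 21, Beta, 7)}.
π[pname, region, qty, cid]: project onto (pname, region, qty, cid) → {(Beta, p2, 28, 25), (Beta, p2, 7, 25), (Echo, p1, 27, 22), (Echo, p1, 36, 22), (Echo, p1, 40, 22), (Zephyr, p2, 28, 23), (Zephyr, p2, 7, 23)}
Filtering on pname ≠ Zephyr leaves {(Beta, p2, 28, 25), (Beta, p2, 7, 25), (Echo, p1, 27, 22), (Echo, p1, 36, 22), (Echo, p1, 40, 22)}.
π[cid, region, qty]: project onto (cid, region, qty) → {(22, p1, 27), (22, p1, 36), (22, p1, 40), (25, p2, 28), (25, p2, 7)}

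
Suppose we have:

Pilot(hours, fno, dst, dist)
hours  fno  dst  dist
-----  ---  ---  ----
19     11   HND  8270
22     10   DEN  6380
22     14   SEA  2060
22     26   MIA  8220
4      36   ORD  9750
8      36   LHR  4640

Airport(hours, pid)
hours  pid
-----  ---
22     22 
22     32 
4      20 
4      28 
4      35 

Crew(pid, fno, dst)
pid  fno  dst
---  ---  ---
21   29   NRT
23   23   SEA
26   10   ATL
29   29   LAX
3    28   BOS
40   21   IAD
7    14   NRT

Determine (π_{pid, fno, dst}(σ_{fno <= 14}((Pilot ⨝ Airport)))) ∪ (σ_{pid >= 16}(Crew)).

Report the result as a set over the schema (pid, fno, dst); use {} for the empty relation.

Natural join on hours: {(22, 10, DEN, 6380, 22), (22, 10, DEN, 6380, 32), (22, 14, SEA, 2060, 22), (22, 14, SEA, 2060, 32), (22, 26, MIA, 8220, 22), (22, 26, MIA, 8220, 32), (4, 36, ORD, 9750, 20), (4, 36, ORD, 9750, 28), (4, 36, ORD, 9750, 35)}
Apply σ_{fno <= 14}; surviving tuples: {(22, 10, DEN, 6380, 22), (22, 10, DEN, 6380, 32), (22, 14, SEA, 2060, 22), (22, 14, SEA, 2060, 32)}
π_{pid, fno, dst} gives {(22, 10, DEN), (22, 14, SEA), (32, 10, DEN), (32, 14, SEA)}.
Apply σ_{pid >= 16}; surviving tuples: {(21, 29, NRT), (23, 23, SEA), (26, 10, ATL), (29, 29, LAX), (40, 21, IAD)}
Taking the union: {(21, 29, NRT), (22, 10, DEN), (22, 14, SEA), (23, 23, SEA), (26, 10, ATL), (29, 29, LAX), (32, 10, DEN), (32, 14, SEA), (40, 21, IAD)}

{(21, 29, NRT), (22, 10, DEN), (22, 14, SEA), (23, 23, SEA), (26, 10, ATL), (29, 29, LAX), (32, 10, DEN), (32, 14, SEA), (40, 21, IAD)}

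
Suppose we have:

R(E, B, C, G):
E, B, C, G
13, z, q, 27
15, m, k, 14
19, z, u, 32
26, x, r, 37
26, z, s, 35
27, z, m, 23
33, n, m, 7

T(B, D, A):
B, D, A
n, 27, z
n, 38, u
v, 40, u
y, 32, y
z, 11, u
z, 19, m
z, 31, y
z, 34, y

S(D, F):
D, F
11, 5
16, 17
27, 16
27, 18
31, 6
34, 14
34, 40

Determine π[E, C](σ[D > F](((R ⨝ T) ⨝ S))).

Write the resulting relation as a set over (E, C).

{(13, q), (19, u), (26, s), (27, m), (33, m)}

Natural join on B: {(13, z, q, 27, 11, u), (13, z, q, 27, 19, m), (13, z, q, 27, 31, y), (13, z, q, 27, 34, y), (19, z, u, 32, 11, u), (19, z, u, 32, 19, m), (19, z, u, 32, 31, y), (19, z, u, 32, 34, y), (26, z, s, 35, 11, u), (26, z, s, 35, 19, m), (26, z, s, 35, 31, y), (26, z, s, 35, 34, y), (27, z, m, 23, 11, u), (27, z, m, 23, 19, m), (27, z, m, 23, 31, y), (27, z, m, 23, 34, y), (33, n, m, 7, 27, z), (33, n, m, 7, 38, u)}
Natural join on D: {(13, z, q, 27, 11, u, 5), (13, z, q, 27, 31, y, 6), (13, z, q, 27, 34, y, 14), (13, z, q, 27, 34, y, 40), (19, z, u, 32, 11, u, 5), (19, z, u, 32, 31, y, 6), (19, z, u, 32, 34, y, 14), (19, z, u, 32, 34, y, 40), (26, z, s, 35, 11, u, 5), (26, z, s, 35, 31, y, 6), (26, z, s, 35, 34, y, 14), (26, z, s, 35, 34, y, 40), (27, z, m, 23, 11, u, 5), (27, z, m, 23, 31, y, 6), (27, z, m, 23, 34, y, 14), (27, z, m, 23, 34, y, 40), (33, n, m, 7, 27, z, 16), (33, n, m, 7, 27, z, 18)}
Selection D > F: {(13, z, q, 27, 11, u, 5), (13, z, q, 27, 31, y, 6), (13, z, q, 27, 34, y, 14), (19, z, u, 32, 11, u, 5), (19, z, u, 32, 31, y, 6), (19, z, u, 32, 34, y, 14), (26, z, s, 35, 11, u, 5), (26, z, s, 35, 31, y, 6), (26, z, s, 35, 34, y, 14), (27, z, m, 23, 11, u, 5), (27, z, m, 23, 31, y, 6), (27, z, m, 23, 34, y, 14), (33, n, m, 7, 27, z, 16), (33, n, m, 7, 27, z, 18)}
π[E, C]: project onto (E, C) (9 duplicate(s) eliminated) → {(13, q), (19, u), (26, s), (27, m), (33, m)}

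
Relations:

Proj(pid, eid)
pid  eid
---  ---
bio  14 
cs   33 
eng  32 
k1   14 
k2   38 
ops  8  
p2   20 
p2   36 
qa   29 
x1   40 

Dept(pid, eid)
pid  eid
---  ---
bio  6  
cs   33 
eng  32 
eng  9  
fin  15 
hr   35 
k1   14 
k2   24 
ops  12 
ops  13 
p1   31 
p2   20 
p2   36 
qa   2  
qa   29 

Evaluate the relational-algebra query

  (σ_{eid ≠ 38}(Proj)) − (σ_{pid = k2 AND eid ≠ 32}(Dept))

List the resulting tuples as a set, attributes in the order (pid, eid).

{(bio, 14), (cs, 33), (eng, 32), (k1, 14), (ops, 8), (p2, 20), (p2, 36), (qa, 29), (x1, 40)}

Selection eid ≠ 38: {(bio, 14), (cs, 33), (eng, 32), (k1, 14), (ops, 8), (p2, 20), (p2, 36), (qa, 29), (x1, 40)}
Selection pid = k2 AND eid ≠ 32: {(k2, 24)}
Difference: {(bio, 14), (cs, 33), (eng, 32), (k1, 14), (ops, 8), (p2, 20), (p2, 36), (qa, 29), (x1, 40)} with {(k2, 24)} → {(bio, 14), (cs, 33), (eng, 32), (k1, 14), (ops, 8), (p2, 20), (p2, 36), (qa, 29), (x1, 40)}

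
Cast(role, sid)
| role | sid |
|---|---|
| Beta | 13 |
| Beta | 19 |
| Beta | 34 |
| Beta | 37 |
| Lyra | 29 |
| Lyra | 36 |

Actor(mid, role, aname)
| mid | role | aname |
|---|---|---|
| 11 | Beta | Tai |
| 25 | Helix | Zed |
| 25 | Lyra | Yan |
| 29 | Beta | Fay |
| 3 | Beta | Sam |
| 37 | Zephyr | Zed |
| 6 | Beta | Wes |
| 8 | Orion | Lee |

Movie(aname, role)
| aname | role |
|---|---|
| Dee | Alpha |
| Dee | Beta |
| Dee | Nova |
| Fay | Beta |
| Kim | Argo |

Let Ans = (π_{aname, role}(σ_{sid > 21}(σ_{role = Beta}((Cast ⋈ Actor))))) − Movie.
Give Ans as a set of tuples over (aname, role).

Joining Cast and Actor on role yields {(Beta, 13, 11, Tai), (Beta, 13, 29, Fay), (Beta, 13, 3, Sam), (Beta, 13, 6, Wes), (Beta, 19, 11, Tai), (Beta, 19, 29, Fay), (Beta, 19, 3, Sam), (Beta, 19, 6, Wes), (Beta, 34, 11, Tai), (Beta, 34, 29, Fay), (Beta, 34, 3, Sam), (Beta, 34, 6, Wes), (Beta, 37, 11, Tai), (Beta, 37, 29, Fay), (Beta, 37, 3, Sam), (Beta, 37, 6, Wes), (Lyra, 29, 25, Yan), (Lyra, 36, 25, Yan)}.
Filtering on role = Beta leaves {(Beta, 13, 11, Tai), (Beta, 13, 29, Fay), (Beta, 13, 3, Sam), (Beta, 13, 6, Wes), (Beta, 19, 11, Tai), (Beta, 19, 29, Fay), (Beta, 19, 3, Sam), (Beta, 19, 6, Wes), (Beta, 34, 11, Tai), (Beta, 34, 29, Fay), (Beta, 34, 3, Sam), (Beta, 34, 6, Wes), (Beta, 37, 11, Tai), (Beta, 37, 29, Fay), (Beta, 37, 3, Sam), (Beta, 37, 6, Wes)}.
Filtering on sid > 21 leaves {(Beta, 34, 11, Tai), (Beta, 34, 29, Fay), (Beta, 34, 3, Sam), (Beta, 34, 6, Wes), (Beta, 37, 11, Tai), (Beta, 37, 29, Fay), (Beta, 37, 3, Sam), (Beta, 37, 6, Wes)}.
π[aname, role]: project onto (aname, role) (4 duplicate(s) eliminated) → {(Fay, Beta), (Sam, Beta), (Tai, Beta), (Wes, Beta)}
Set difference of the two operands is {(Sam, Beta), (Tai, Beta), (Wes, Beta)}.

{(Sam, Beta), (Tai, Beta), (Wes, Beta)}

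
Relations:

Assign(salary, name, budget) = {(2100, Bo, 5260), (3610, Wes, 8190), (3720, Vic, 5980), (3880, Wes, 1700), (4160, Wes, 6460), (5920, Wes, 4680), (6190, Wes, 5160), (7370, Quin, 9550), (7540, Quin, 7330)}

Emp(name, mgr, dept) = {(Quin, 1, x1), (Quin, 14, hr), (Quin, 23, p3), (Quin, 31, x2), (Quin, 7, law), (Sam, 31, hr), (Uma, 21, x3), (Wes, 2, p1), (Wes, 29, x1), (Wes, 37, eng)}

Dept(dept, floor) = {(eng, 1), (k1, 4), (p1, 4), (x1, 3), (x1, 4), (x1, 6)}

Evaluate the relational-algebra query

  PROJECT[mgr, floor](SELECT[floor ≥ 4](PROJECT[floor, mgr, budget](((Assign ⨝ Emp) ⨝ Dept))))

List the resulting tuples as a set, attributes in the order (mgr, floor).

{(1, 4), (1, 6), (2, 4), (29, 4), (29, 6)}

Natural join on name: {(3610, Wes, 8190, 2, p1), (3610, Wes, 8190, 29, x1), (3610, Wes, 8190, 37, eng), (3880, Wes, 1700, 2, p1), (3880, Wes, 1700, 29, x1), (3880, Wes, 1700, 37, eng), (4160, Wes, 6460, 2, p1), (4160, Wes, 6460, 29, x1), (4160, Wes, 6460, 37, eng), (5920, Wes, 4680, 2, p1), (5920, Wes, 4680, 29, x1), (5920, Wes, 4680, 37, eng), (6190, Wes, 5160, 2, p1), (6190, Wes, 5160, 29, x1), (6190, Wes, 5160, 37, eng), (7370, Quin, 9550, 1, x1), (7370, Quin, 9550, 14, hr), (7370, Quin, 9550, 23, p3), (7370, Quin, 9550, 31, x2), (7370, Quin, 9550, 7, law), (7540, Quin, 7330, 1, x1), (7540, Quin, 7330, 14, hr), (7540, Quin, 7330, 23, p3), (7540, Quin, 7330, 31, x2), (7540, Quin, 7330, 7, law)}
Natural join on dept: {(3610, Wes, 8190, 2, p1, 4), (3610, Wes, 8190, 29, x1, 3), (3610, Wes, 8190, 29, x1, 4), (3610, Wes, 8190, 29, x1, 6), (3610, Wes, 8190, 37, eng, 1), (3880, Wes, 1700, 2, p1, 4), (3880, Wes, 1700, 29, x1, 3), (3880, Wes, 1700, 29, x1, 4), (3880, Wes, 1700, 29, x1, 6), (3880, Wes, 1700, 37, eng, 1), (4160, Wes, 6460, 2, p1, 4), (4160, Wes, 6460, 29, x1, 3), (4160, Wes, 6460, 29, x1, 4), (4160, Wes, 6460, 29, x1, 6), (4160, Wes, 6460, 37, eng, 1), (5920, Wes, 4680, 2, p1, 4), (5920, Wes, 4680, 29, x1, 3), (5920, Wes, 4680, 29, x1, 4), (5920, Wes, 4680, 29, x1, 6), (5920, Wes, 4680, 37, eng, 1), (6190, Wes, 5160, 2, p1, 4), (6190, Wes, 5160, 29, x1, 3), (6190, Wes, 5160, 29, x1, 4), (6190, Wes, 5160, 29, x1, 6), (6190, Wes, 5160, 37, eng, 1), (7370, Quin, 9550, 1, x1, 3), (7370, Quin, 9550, 1, x1, 4), (7370, Quin, 9550, 1, x1, 6), (7540, Quin, 7330, 1, x1, 3), (7540, Quin, 7330, 1, x1, 4), (7540, Quin, 7330, 1, x1, 6)}
π_{floor, mgr, budget} gives {(1, 37, 1700), (1, 37, 4680), (1, 37, 5160), (1, 37, 6460), (1, 37, 8190), (3, 1, 7330), (3, 1, 9550), (3, 29, 1700), (3, 29, 4680), (3, 29, 5160), (3, 29, 6460), (3, 29, 8190), (4, 1, 7330), (4, 1, 9550), (4, 2, 1700), (4, 2, 4680), (4, 2, 5160), (4, 2, 6460), (4, 2, 8190), (4, 29, 1700), (4, 29, 4680), (4, 29, 5160), (4, 29, 6460), (4, 29, 8190), (6, 1, 7330), (6, 1, 9550), (6, 29, 1700), (6, 29, 4680), (6, 29, 5160), (6, 29, 6460), (6, 29, 8190)}.
Apply σ_{floor ≥ 4}; surviving tuples: {(4, 1, 7330), (4, 1, 9550), (4, 2, 1700), (4, 2, 4680), (4, 2, 5160), (4, 2, 6460), (4, 2, 8190), (4, 29, 1700), (4, 29, 4680), (4, 29, 5160), (4, 29, 6460), (4, 29, 8190), (6, 1, 7330), (6, 1, 9550), (6, 29, 1700), (6, 29, 4680), (6, 29, 5160), (6, 29, 6460), (6, 29, 8190)}
π_{mgr, floor} gives {(1, 4), (1, 6), (2, 4), (29, 4), (29, 6)} (14 duplicate(s) eliminated).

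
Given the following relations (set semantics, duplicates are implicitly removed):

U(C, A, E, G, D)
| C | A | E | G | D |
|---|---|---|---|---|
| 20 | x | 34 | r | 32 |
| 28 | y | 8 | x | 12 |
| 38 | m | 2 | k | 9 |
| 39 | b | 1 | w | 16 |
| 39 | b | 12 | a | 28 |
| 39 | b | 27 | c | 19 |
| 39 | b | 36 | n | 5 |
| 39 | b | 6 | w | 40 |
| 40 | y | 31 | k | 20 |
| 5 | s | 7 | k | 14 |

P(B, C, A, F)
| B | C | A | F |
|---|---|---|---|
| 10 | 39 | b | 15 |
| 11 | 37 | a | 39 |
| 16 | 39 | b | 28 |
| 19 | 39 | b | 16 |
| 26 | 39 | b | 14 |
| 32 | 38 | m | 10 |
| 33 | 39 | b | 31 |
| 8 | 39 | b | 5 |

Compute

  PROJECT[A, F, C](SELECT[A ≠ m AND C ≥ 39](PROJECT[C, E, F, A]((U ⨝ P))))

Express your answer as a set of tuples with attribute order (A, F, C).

{(b, 14, 39), (b, 15, 39), (b, 16, 39), (b, 28, 39), (b, 31, 39), (b, 5, 39)}

Joining U and P on C, A yields {(38, m, 2, k, 9, 32, 10), (39, b, 1, w, 16, 10, 15), (39, b, 1, w, 16, 16, 28), (39, b, 1, w, 16, 19, 16), (39, b, 1, w, 16, 26, 14), (39, b, 1, w, 16, 33, 31), (39, b, 1, w, 16, 8, 5), (39, b, 12, a, 28, 10, 15), (39, b, 12, a, 28, 16, 28), (39, b, 12, a, 28, 19, 16), (39, b, 12, a, 28, 26, 14), (39, b, 12, a, 28, 33, 31), (39, b, 12, a, 28, 8, 5), (39, b, 27, c, 19, 10, 15), (39, b, 27, c, 19, 16, 28), (39, b, 27, c, 19, 19, 16), (39, b, 27, c, 19, 26, 14), (39, b, 27, c, 19, 33, 31), (39, b, 27, c, 19, 8, 5), (39, b, 36, n, 5, 10, 15), (39, b, 36, n, 5, 16, 28), (39, b, 36, n, 5, 19, 16), (39, b, 36, n, 5, 26, 14), (39, b, 36, n, 5, 33, 31), (39, b, 36, n, 5, 8, 5), (39, b, 6, w, 40, 10, 15), (39, b, 6, w, 40, 16, 28), (39, b, 6, w, 40, 19, 16), (39, b, 6, w, 40, 26, 14), (39, b, 6, w, 40, 33, 31), (39, b, 6, w, 40, 8, 5)}.
π_{C, E, F, A} gives {(38, 2, 10, m), (39, 1, 14, b), (39, 1, 15, b), (39, 1, 16, b), (39, 1, 28, b), (39, 1, 31, b), (39, 1, 5, b), (39, 12, 14, b), (39, 12, 15, b), (39, 12, 16, b), (39, 12, 28, b), (39, 12, 31, b), (39, 12, 5, b), (39, 27, 14, b), (39, 27, 15, b), (39, 27, 16, b), (39, 27, 28, b), (39, 27, 31, b), (39, 27, 5, b), (39, 36, 14, b), (39, 36, 15, b), (39, 36, 16, b), (39, 36, 28, b), (39, 36, 31, b), (39, 36, 5, b), (39, 6, 14, b), (39, 6, 15, b), (39, 6, 16, b), (39, 6, 28, b), (39, 6, 31, b), (39, 6, 5, b)}.
Filtering on A ≠ m AND C ≥ 39 leaves {(39, 1, 14, b), (39, 1, 15, b), (39, 1, 16, b), (39, 1, 28, b), (39, 1, 31, b), (39, 1, 5, b), (39, 12, 14, b), (39, 12, 15, b), (39, 12, 16, b), (39, 12, 28, b), (39, 12, 31, b), (39, 12, 5, b), (39, 27, 14, b), (39, 27, 15, b), (39, 27, 16, b), (39, 27, 28, b), (39, 27, 31, b), (39, 27, 5, b), (39, 36, 14, b), (39, 36, 15, b), (39, 36, 16, b), (39, 36, 28, b), (39, 36, 31, b), (39, 36, 5, b), (39, 6, 14, b), (39, 6, 15, b), (39, 6, 16, b), (39, 6, 28, b), (39, 6, 31, b), (39, 6, 5, b)}.
π_{A, F, C} gives {(b, 14, 39), (b, 15, 39), (b, 16, 39), (b, 28, 39), (b, 31, 39), (b, 5, 39)} (24 duplicate(s) eliminated).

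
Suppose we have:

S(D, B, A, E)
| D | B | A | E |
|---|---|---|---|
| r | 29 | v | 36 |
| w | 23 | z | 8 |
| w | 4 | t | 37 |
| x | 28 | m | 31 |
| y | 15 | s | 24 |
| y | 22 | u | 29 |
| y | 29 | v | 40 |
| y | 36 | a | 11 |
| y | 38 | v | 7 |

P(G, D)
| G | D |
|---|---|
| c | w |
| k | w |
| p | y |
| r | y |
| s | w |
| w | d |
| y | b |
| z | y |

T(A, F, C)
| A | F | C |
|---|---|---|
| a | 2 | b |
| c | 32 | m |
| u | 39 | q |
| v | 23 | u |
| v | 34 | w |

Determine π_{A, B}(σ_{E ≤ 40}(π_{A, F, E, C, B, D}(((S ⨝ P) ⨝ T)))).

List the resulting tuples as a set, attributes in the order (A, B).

{(a, 36), (u, 22), (v, 29), (v, 38)}

Joining S and P on D yields {(w, 23, z, 8, c), (w, 23, z, 8, k), (w, 23, z, 8, s), (w, 4, t, 37, c), (w, 4, t, 37, k), (w, 4, t, 37, s), (y, 15, s, 24, p), (y, 15, s, 24, r), (y, 15, s, 24, z), (y, 22, u, 29, p), (y, 22, u, 29, r), (y, 22, u, 29, z), (y, 29, v, 40, p), (y, 29, v, 40, r), (y, 29, v, 40, z), (y, 36, a, 11, p), (y, 36, a, 11, r), (y, 36, a, 11, z), (y, 38, v, 7, p), (y, 38, v, 7, r), (y, 38, v, 7, z)}.
Joining (S ⨝ P) and T on A yields {(y, 22, u, 29, p, 39, q), (y, 22, u, 29, r, 39, q), (y, 22, u, 29, z, 39, q), (y, 29, v, 40, p, 23, u), (y, 29, v, 40, p, 34, w), (y, 29, v, 40, r, 23, u), (y, 29, v, 40, r, 34, w), (y, 29, v, 40, z, 23, u), (y, 29, v, 40, z, 34, w), (y, 36, a, 11, p, 2, b), (y, 36, a, 11, r, 2, b), (y, 36, a, 11, z, 2, b), (y, 38, v, 7, p, 23, u), (y, 38, v, 7, p, 34, w), (y, 38, v, 7, r, 23, u), (y, 38, v, 7, r, 34, w), (y, 38, v, 7, z, 23, u), (y, 38, v, 7, z, 34, w)}.
Projecting to A, F, E, C, B, D (12 duplicate(s) eliminated): {(a, 2, 11, b, 36, y), (u, 39, 29, q, 22, y), (v, 23, 40, u, 29, y), (v, 23, 7, u, 38, y), (v, 34, 40, w, 29, y), (v, 34, 7, w, 38, y)}
Selection E ≤ 40: {(a, 2, 11, b, 36, y), (u, 39, 29, q, 22, y), (v, 23, 40, u, 29, y), (v, 23, 7, u, 38, y), (v, 34, 40, w, 29, y), (v, 34, 7, w, 38, y)}
Projecting to A, B (2 duplicate(s) eliminated): {(a, 36), (u, 22), (v, 29), (v, 38)}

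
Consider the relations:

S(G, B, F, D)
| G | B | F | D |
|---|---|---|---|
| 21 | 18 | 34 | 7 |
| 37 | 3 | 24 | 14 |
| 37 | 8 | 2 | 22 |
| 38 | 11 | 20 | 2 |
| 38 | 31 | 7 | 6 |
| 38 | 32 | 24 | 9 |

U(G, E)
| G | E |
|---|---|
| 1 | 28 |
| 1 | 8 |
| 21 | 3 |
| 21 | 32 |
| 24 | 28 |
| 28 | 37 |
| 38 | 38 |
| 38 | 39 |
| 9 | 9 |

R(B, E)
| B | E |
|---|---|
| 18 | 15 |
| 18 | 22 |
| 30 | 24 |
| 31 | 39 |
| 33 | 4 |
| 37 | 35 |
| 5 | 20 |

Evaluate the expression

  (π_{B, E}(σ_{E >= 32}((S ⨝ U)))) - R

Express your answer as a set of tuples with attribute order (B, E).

{(11, 38), (11, 39), (18, 32), (31, 38), (32, 38), (32, 39)}

Joining S and U on G yields {(21, 18, 34, 7, 3), (21, 18, 34, 7, 32), (38, 11, 20, 2, 38), (38, 11, 20, 2, 39), (38, 31, 7, 6, 38), (38, 31, 7, 6, 39), (38, 32, 24, 9, 38), (38, 32, 24, 9, 39)}.
Selection E >= 32: {(21, 18, 34, 7, 32), (38, 11, 20, 2, 38), (38, 11, 20, 2, 39), (38, 31, 7, 6, 38), (38, 31, 7, 6, 39), (38, 32, 24, 9, 38), (38, 32, 24, 9, 39)}
Keep only column(s) B, E: {(11, 38), (11, 39), (18, 32), (31, 38), (31, 39), (32, 38), (32, 39)}
Taking the difference: {(11, 38), (11, 39), (18, 32), (31, 38), (32, 38), (32, 39)}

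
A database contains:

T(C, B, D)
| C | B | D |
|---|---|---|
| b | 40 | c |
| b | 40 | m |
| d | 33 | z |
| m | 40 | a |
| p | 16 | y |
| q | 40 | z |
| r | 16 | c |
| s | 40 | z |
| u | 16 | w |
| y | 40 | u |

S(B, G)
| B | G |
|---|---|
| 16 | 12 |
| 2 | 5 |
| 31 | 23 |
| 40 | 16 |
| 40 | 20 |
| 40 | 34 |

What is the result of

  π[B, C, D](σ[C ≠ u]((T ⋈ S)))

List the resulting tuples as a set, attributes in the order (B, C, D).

Joining T and S on B yields {(b, 40, c, 16), (b, 40, c, 20), (b, 40, c, 34), (b, 40, m, 16), (b, 40, m, 20), (b, 40, m, 34), (m, 40, a, 16), (m, 40, a, 20), (m, 40, a, 34), (p, 16, y, 12), (q, 40, z, 16), (q, 40, z, 20), (q, 40, z, 34), (r, 16, c, 12), (s, 40, z, 16), (s, 40, z, 20), (s, 40, z, 34), (u, 16, w, 12), (y, 40, u, 16), (y, 40, u, 20), (y, 40, u, 34)}.
Apply σ_{C ≠ u}; surviving tuples: {(b, 40, c, 16), (b, 40, c, 20), (b, 40, c, 34), (b, 40, m, 16), (b, 40, m, 20), (b, 40, m, 34), (m, 40, a, 16), (m, 40, a, 20), (m, 40, a, 34), (p, 16, y, 12), (q, 40, z, 16), (q, 40, z, 20), (q, 40, z, 34), (r, 16, c, 12), (s, 40, z, 16), (s, 40, z, 20), (s, 40, z, 34), (y, 40, u, 16), (y, 40, u, 20), (y, 40, u, 34)}
Projecting to B, C, D (12 duplicate(s) eliminated): {(16, p, y), (16, r, c), (40, b, c), (40, b, m), (40, m, a), (40, q, z), (40, s, z), (40, y, u)}

{(16, p, y), (16, r, c), (40, b, c), (40, b, m), (40, m, a), (40, q, z), (40, s, z), (40, y, u)}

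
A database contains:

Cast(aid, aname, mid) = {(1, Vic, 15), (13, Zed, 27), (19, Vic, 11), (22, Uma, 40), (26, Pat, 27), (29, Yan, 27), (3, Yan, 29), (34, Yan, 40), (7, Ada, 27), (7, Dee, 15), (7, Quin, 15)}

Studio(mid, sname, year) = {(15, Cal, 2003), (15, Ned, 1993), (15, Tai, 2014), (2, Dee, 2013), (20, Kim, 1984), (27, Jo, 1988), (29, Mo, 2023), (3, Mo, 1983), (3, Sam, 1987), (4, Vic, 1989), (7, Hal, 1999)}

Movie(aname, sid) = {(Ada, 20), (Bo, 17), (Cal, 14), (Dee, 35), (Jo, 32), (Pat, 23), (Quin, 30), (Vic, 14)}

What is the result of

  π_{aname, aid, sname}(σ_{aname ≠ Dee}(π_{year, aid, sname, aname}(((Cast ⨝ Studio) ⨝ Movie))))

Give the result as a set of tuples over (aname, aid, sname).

Joining Cast and Studio on mid yields {(1, Vic, 15, Cal, 2003), (1, Vic, 15, Ned, 1993), (1, Vic, 15, Tai, 2014), (13, Zed, 27, Jo, 1988), (26, Pat, 27, Jo, 1988), (29, Yan, 27, Jo, 1988), (3, Yan, 29, Mo, 2023), (7, Ada, 27, Jo, 1988), (7, Dee, 15, Cal, 2003), (7, Dee, 15, Ned, 1993), (7, Dee, 15, Tai, 2014), (7, Quin, 15, Cal, 2003), (7, Quin, 15, Ned, 1993), (7, Quin, 15, Tai, 2014)}.
Joining (Cast ⨝ Studio) and Movie on aname yields {(1, Vic, 15, Cal, 2003, 14), (1, Vic, 15, Ned, 1993, 14), (1, Vic, 15, Tai, 2014, 14), (26, Pat, 27, Jo, 1988, 23), (7, Ada, 27, Jo, 1988, 20), (7, Dee, 15, Cal, 2003, 35), (7, Dee, 15, Ned, 1993, 35), (7, Dee, 15, Tai, 2014, 35), (7, Quin, 15, Cal, 2003, 30), (7, Quin, 15, Ned, 1993, 30), (7, Quin, 15, Tai, 2014, 30)}.
Keep only column(s) year, aid, sname, aname: {(1988, 26, Jo, Pat), (1988, 7, Jo, Ada), (1993, 1, Ned, Vic), (1993, 7, Ned, Dee), (1993, 7, Ned, Quin), (2003, 1, Cal, Vic), (2003, 7, Cal, Dee), (2003, 7, Cal, Quin), (2014, 1, Tai, Vic), (2014, 7, Tai, Dee), (2014, 7, Tai, Quin)}
Apply σ_{aname ≠ Dee}; surviving tuples: {(1988, 26, Jo, Pat), (1988, 7, Jo, Ada), (1993, 1, Ned, Vic), (1993, 7, Ned, Quin), (2003, 1, Cal, Vic), (2003, 7, Cal, Quin), (2014, 1, Tai, Vic), (2014, 7, Tai, Quin)}
Keep only column(s) aname, aid, sname: {(Ada, 7, Jo), (Pat, 26, Jo), (Quin, 7, Cal), (Quin, 7, Ned), (Quin, 7, Tai), (Vic, 1, Cal), (Vic, 1, Ned), (Vic, 1, Tai)}

{(Ada, 7, Jo), (Pat, 26, Jo), (Quin, 7, Cal), (Quin, 7, Ned), (Quin, 7, Tai), (Vic, 1, Cal), (Vic, 1, Ned), (Vic, 1, Tai)}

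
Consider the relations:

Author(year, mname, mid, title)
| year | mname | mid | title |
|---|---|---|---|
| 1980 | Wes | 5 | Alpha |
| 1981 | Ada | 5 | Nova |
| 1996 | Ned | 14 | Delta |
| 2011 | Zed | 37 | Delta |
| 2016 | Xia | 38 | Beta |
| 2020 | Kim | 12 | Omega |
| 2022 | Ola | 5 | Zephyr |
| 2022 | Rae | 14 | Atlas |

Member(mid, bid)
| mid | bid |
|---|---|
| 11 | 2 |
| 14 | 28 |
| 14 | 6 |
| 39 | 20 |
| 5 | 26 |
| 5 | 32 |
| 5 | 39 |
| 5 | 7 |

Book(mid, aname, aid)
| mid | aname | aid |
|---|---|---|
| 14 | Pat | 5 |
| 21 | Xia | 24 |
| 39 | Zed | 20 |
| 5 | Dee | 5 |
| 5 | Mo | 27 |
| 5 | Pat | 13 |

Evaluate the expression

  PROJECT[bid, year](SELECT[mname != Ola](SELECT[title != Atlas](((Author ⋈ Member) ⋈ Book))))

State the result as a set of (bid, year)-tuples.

Joining Author and Member on mid yields {(1980, Wes, 5, Alpha, 26), (1980, Wes, 5, Alpha, 32), (1980, Wes, 5, Alpha, 39), (1980, Wes, 5, Alpha, 7), (1981, Ada, 5, Nova, 26), (1981, Ada, 5, Nova, 32), (1981, Ada, 5, Nova, 39), (1981, Ada, 5, Nova, 7), (1996, Ned, 14, Delta, 28), (1996, Ned, 14, Delta, 6), (2022, Ola, 5, Zephyr, 26), (2022, Ola, 5, Zephyr, 32), (2022, Ola, 5, Zephyr, 39), (2022, Ola, 5, Zephyr, 7), (2022, Rae, 14, Atlas, 28), (2022, Rae, 14, Atlas, 6)}.
Joining (Author ⋈ Member) and Book on mid yields {(1980, Wes, 5, Alpha, 26, Dee, 5), (1980, Wes, 5, Alpha, 26, Mo, 27), (1980, Wes, 5, Alpha, 26, Pat, 13), (1980, Wes, 5, Alpha, 32, Dee, 5), (1980, Wes, 5, Alpha, 32, Mo, 27), (1980, Wes, 5, Alpha, 32, Pat, 13), (1980, Wes, 5, Alpha, 39, Dee, 5), (1980, Wes, 5, Alpha, 39, Mo, 27), (1980, Wes, 5, Alpha, 39, Pat, 13), (1980, Wes, 5, Alpha, 7, Dee, 5), (1980, Wes, 5, Alpha, 7, Mo, 27), (1980, Wes, 5, Alpha, 7, Pat, 13), (1981, Ada, 5, Nova, 26, Dee, 5), (1981, Ada, 5, Nova, 26, Mo, 27), (1981, Ada, 5, Nova, 26, Pat, 13), (1981, Ada, 5, Nova, 32, Dee, 5), (1981, Ada, 5, Nova, 32, Mo, 27), (1981, Ada, 5, Nova, 32, Pat, 13), (1981, Ada, 5, Nova, 39, Dee, 5), (1981, Ada, 5, Nova, 39, Mo, 27), (1981, Ada, 5, Nova, 39, Pat, 13), (1981, Ada, 5, Nova, 7, Dee, 5), (1981, Ada, 5, Nova, 7, Mo, 27), (1981, Ada, 5, Nova, 7, Pat, 13), (1996, Ned, 14, Delta, 28, Pat, 5), (1996, Ned, 14, Delta, 6, Pat, 5), (2022, Ola, 5, Zephyr, 26, Dee, 5), (2022, Ola, 5, Zephyr, 26, Mo, 27), (2022, Ola, 5, Zephyr, 26, Pat, 13), (2022, Ola, 5, Zephyr, 32, Dee, 5), (2022, Ola, 5, Zephyr, 32, Mo, 27), (2022, Ola, 5, Zephyr, 32, Pat, 13), (2022, Ola, 5, Zephyr, 39, Dee, 5), (2022, Ola, 5, Zephyr, 39, Mo, 27), (2022, Ola, 5, Zephyr, 39, Pat, 13), (2022, Ola, 5, Zephyr, 7, Dee, 5), (2022, Ola, 5, Zephyr, 7, Mo, 27), (2022, Ola, 5, Zephyr, 7, Pat, 13), (2022, Rae, 14, Atlas, 28, Pat, 5), (2022, Rae, 14, Atlas, 6, Pat, 5)}.
Filtering on title != Atlas leaves {(1980, Wes, 5, Alpha, 26, Dee, 5), (1980, Wes, 5, Alpha, 26, Mo, 27), (1980, Wes, 5, Alpha, 26, Pat, 13), (1980, Wes, 5, Alpha, 32, Dee, 5), (1980, Wes, 5, Alpha, 32, Mo, 27), (1980, Wes, 5, Alpha, 32, Pat, 13), (1980, Wes, 5, Alpha, 39, Dee, 5), (1980, Wes, 5, Alpha, 39, Mo, 27), (1980, Wes, 5, Alpha, 39, Pat, 13), (1980, Wes, 5, Alpha, 7, Dee, 5), (1980, Wes, 5, Alpha, 7, Mo, 27), (1980, Wes, 5, Alpha, 7, Pat, 13), (1981, Ada, 5, Nova, 26, Dee, 5), (1981, Ada, 5, Nova, 26, Mo, 27), (1981, Ada, 5, Nova, 26, Pat, 13), (1981, Ada, 5, Nova, 32, Dee, 5), (1981, Ada, 5, Nova, 32, Mo, 27), (1981, Ada, 5, Nova, 32, Pat, 13), (1981, Ada, 5, Nova, 39, Dee, 5), (1981, Ada, 5, Nova, 39, Mo, 27), (1981, Ada, 5, Nova, 39, Pat, 13), (1981, Ada, 5, Nova, 7, Dee, 5), (1981, Ada, 5, Nova, 7, Mo, 27), (1981, Ada, 5, Nova, 7, Pat, 13), (1996, Ned, 14, Delta, 28, Pat, 5), (1996, Ned, 14, Delta, 6, Pat, 5), (2022, Ola, 5, Zephyr, 26, Dee, 5), (2022, Ola, 5, Zephyr, 26, Mo, 27), (2022, Ola, 5, Zephyr, 26, Pat, 13), (2022, Ola, 5, Zephyr, 32, Dee, 5), (2022, Ola, 5, Zephyr, 32, Mo, 27), (2022, Ola, 5, Zephyr, 32, Pat, 13), (2022, Ola, 5, Zephyr, 39, Dee, 5), (2022, Ola, 5, Zephyr, 39, Mo, 27), (2022, Ola, 5, Zephyr, 39, Pat, 13), (2022, Ola, 5, Zephyr, 7, Dee, 5), (2022, Ola, 5, Zephyr, 7, Mo, 27), (2022, Ola, 5, Zephyr, 7, Pat, 13)}.
Filtering on mname != Ola leaves {(1980, Wes, 5, Alpha, 26, Dee, 5), (1980, Wes, 5, Alpha, 26, Mo, 27), (1980, Wes, 5, Alpha, 26, Pat, 13), (1980, Wes, 5, Alpha, 32, Dee, 5), (1980, Wes, 5, Alpha, 32, Mo, 27), (1980, Wes, 5, Alpha, 32, Pat, 13), (1980, Wes, 5, Alpha, 39, Dee, 5), (1980, Wes, 5, Alpha, 39, Mo, 27), (1980, Wes, 5, Alpha, 39, Pat, 13), (1980, Wes, 5, Alpha, 7, Dee, 5), (1980, Wes, 5, Alpha, 7, Mo, 27), (1980, Wes, 5, Alpha, 7, Pat, 13), (1981, Ada, 5, Nova, 26, Dee, 5), (1981, Ada, 5, Nova, 26, Mo, 27), (1981, Ada, 5, Nova, 26, Pat, 13), (1981, Ada, 5, Nova, 32, Dee, 5), (1981, Ada, 5, Nova, 32, Mo, 27), (1981, Ada, 5, Nova, 32, Pat, 13), (1981, Ada, 5, Nova, 39, Dee, 5), (1981, Ada, 5, Nova, 39, Mo, 27), (1981, Ada, 5, Nova, 39, Pat, 13), (1981, Ada, 5, Nova, 7, Dee, 5), (1981, Ada, 5, Nova, 7, Mo, 27), (1981, Ada, 5, Nova, 7, Pat, 13), (1996, Ned, 14, Delta, 28, Pat, 5), (1996, Ned, 14, Delta, 6, Pat, 5)}.
π[bid, year]: project onto (bid, year) (16 duplicate(s) eliminated) → {(26, 1980), (26, 1981), (28, 1996), (32, 1980), (32, 1981), (39, 1980), (39, 1981), (6, 1996), (7, 1980), (7, 1981)}

{(26, 1980), (26, 1981), (28, 1996), (32, 1980), (32, 1981), (39, 1980), (39, 1981), (6, 1996), (7, 1980), (7, 1981)}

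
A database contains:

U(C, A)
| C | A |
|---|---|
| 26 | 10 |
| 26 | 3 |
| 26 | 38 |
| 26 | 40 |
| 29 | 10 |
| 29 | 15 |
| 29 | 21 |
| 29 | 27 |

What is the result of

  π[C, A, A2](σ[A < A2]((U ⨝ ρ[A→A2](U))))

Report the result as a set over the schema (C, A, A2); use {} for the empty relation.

{(26, 10, 38), (26, 10, 40), (26, 3, 10), (26, 3, 38), (26, 3, 40), (26, 38, 40), (29, 10, 15), (29, 10, 21), (29, 10, 27), (29, 15, 21), (29, 15, 27), (29, 21, 27)}

ρ[A→A2]: schema becomes (C, A2); tuples unchanged.
Joining U and ρ[A→A2](U) on C yields {(26, 10, 10), (26, 10, 3), (26, 10, 38), (26, 10, 40), (26, 3, 10), (26, 3, 3), (26, 3, 38), (26, 3, 40), (26, 38, 10), (26, 38, 3), (26, 38, 38), (26, 38, 40), (26, 40, 10), (26, 40, 3), (26, 40, 38), (26, 40, 40), (29, 10, 10), (29, 10, 15), (29, 10, 21), (29, 10, 27), (29, 15, 10), (29, 15, 15), (29, 15, 21), (29, 15, 27), (29, 21, 10), (29, 21, 15), (29, 21, 21), (29, 21, 27), (29, 27, 10), (29, 27, 15), (29, 27, 21), (29, 27, 27)}.
Selection A < A2: {(26, 10, 38), (26, 10, 40), (26, 3, 10), (26, 3, 38), (26, 3, 40), (26, 38, 40), (29, 10, 15), (29, 10, 21), (29, 10, 27), (29, 15, 21), (29, 15, 27), (29, 21, 27)}
Keep only column(s) C, A, A2: {(26, 10, 38), (26, 10, 40), (26, 3, 10), (26, 3, 38), (26, 3, 40), (26, 38, 40), (29, 10, 15), (29, 10, 21), (29, 10, 27), (29, 15, 21), (29, 15, 27), (29, 21, 27)}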